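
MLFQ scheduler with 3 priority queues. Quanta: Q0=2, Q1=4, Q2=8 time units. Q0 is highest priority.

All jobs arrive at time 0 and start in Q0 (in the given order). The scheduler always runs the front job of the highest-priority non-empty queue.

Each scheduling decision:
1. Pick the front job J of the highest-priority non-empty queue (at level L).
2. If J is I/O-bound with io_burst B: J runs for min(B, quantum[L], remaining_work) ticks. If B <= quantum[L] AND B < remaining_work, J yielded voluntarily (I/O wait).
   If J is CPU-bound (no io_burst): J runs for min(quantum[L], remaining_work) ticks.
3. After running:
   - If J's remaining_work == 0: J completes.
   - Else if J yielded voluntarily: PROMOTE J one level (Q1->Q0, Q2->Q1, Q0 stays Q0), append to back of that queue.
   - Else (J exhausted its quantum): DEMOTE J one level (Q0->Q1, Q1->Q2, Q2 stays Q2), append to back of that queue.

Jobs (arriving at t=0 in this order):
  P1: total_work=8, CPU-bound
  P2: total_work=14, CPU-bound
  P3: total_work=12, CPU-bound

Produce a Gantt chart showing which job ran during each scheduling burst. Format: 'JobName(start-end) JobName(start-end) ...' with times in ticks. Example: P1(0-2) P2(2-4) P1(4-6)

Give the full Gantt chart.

t=0-2: P1@Q0 runs 2, rem=6, quantum used, demote→Q1. Q0=[P2,P3] Q1=[P1] Q2=[]
t=2-4: P2@Q0 runs 2, rem=12, quantum used, demote→Q1. Q0=[P3] Q1=[P1,P2] Q2=[]
t=4-6: P3@Q0 runs 2, rem=10, quantum used, demote→Q1. Q0=[] Q1=[P1,P2,P3] Q2=[]
t=6-10: P1@Q1 runs 4, rem=2, quantum used, demote→Q2. Q0=[] Q1=[P2,P3] Q2=[P1]
t=10-14: P2@Q1 runs 4, rem=8, quantum used, demote→Q2. Q0=[] Q1=[P3] Q2=[P1,P2]
t=14-18: P3@Q1 runs 4, rem=6, quantum used, demote→Q2. Q0=[] Q1=[] Q2=[P1,P2,P3]
t=18-20: P1@Q2 runs 2, rem=0, completes. Q0=[] Q1=[] Q2=[P2,P3]
t=20-28: P2@Q2 runs 8, rem=0, completes. Q0=[] Q1=[] Q2=[P3]
t=28-34: P3@Q2 runs 6, rem=0, completes. Q0=[] Q1=[] Q2=[]

Answer: P1(0-2) P2(2-4) P3(4-6) P1(6-10) P2(10-14) P3(14-18) P1(18-20) P2(20-28) P3(28-34)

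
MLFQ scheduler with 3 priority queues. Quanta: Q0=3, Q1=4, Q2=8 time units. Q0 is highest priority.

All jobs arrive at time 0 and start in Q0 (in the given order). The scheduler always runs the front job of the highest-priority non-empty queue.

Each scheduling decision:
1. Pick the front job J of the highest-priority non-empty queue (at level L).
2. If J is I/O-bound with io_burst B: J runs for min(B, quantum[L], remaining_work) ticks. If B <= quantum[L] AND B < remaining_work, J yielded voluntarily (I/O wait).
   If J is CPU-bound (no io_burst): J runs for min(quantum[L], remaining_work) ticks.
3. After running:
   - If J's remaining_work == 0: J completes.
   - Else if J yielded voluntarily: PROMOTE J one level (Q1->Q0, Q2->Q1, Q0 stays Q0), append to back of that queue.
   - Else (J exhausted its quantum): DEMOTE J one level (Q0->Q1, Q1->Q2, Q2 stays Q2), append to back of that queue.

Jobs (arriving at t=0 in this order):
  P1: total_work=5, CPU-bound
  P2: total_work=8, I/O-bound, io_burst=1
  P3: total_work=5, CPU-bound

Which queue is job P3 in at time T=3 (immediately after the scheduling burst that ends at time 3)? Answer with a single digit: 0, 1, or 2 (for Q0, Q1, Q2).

t=0-3: P1@Q0 runs 3, rem=2, quantum used, demote→Q1. Q0=[P2,P3] Q1=[P1] Q2=[]
t=3-4: P2@Q0 runs 1, rem=7, I/O yield, promote→Q0. Q0=[P3,P2] Q1=[P1] Q2=[]
t=4-7: P3@Q0 runs 3, rem=2, quantum used, demote→Q1. Q0=[P2] Q1=[P1,P3] Q2=[]
t=7-8: P2@Q0 runs 1, rem=6, I/O yield, promote→Q0. Q0=[P2] Q1=[P1,P3] Q2=[]
t=8-9: P2@Q0 runs 1, rem=5, I/O yield, promote→Q0. Q0=[P2] Q1=[P1,P3] Q2=[]
t=9-10: P2@Q0 runs 1, rem=4, I/O yield, promote→Q0. Q0=[P2] Q1=[P1,P3] Q2=[]
t=10-11: P2@Q0 runs 1, rem=3, I/O yield, promote→Q0. Q0=[P2] Q1=[P1,P3] Q2=[]
t=11-12: P2@Q0 runs 1, rem=2, I/O yield, promote→Q0. Q0=[P2] Q1=[P1,P3] Q2=[]
t=12-13: P2@Q0 runs 1, rem=1, I/O yield, promote→Q0. Q0=[P2] Q1=[P1,P3] Q2=[]
t=13-14: P2@Q0 runs 1, rem=0, completes. Q0=[] Q1=[P1,P3] Q2=[]
t=14-16: P1@Q1 runs 2, rem=0, completes. Q0=[] Q1=[P3] Q2=[]
t=16-18: P3@Q1 runs 2, rem=0, completes. Q0=[] Q1=[] Q2=[]

Answer: 0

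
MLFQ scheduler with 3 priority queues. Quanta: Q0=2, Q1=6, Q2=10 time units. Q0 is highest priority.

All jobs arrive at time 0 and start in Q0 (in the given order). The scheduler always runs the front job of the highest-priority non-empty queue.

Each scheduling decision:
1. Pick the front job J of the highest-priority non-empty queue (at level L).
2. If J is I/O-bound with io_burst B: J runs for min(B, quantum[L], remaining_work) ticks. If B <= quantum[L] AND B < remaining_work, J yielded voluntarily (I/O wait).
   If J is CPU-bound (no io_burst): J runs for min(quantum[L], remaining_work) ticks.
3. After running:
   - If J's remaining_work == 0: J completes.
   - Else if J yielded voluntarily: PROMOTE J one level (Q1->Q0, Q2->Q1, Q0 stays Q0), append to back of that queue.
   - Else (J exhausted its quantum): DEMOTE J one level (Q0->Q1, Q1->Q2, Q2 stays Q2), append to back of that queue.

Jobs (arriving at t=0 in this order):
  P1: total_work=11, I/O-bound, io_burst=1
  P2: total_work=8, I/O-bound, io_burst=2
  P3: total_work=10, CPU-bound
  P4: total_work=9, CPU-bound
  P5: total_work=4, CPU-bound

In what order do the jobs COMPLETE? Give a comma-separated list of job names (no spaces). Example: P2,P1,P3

t=0-1: P1@Q0 runs 1, rem=10, I/O yield, promote→Q0. Q0=[P2,P3,P4,P5,P1] Q1=[] Q2=[]
t=1-3: P2@Q0 runs 2, rem=6, I/O yield, promote→Q0. Q0=[P3,P4,P5,P1,P2] Q1=[] Q2=[]
t=3-5: P3@Q0 runs 2, rem=8, quantum used, demote→Q1. Q0=[P4,P5,P1,P2] Q1=[P3] Q2=[]
t=5-7: P4@Q0 runs 2, rem=7, quantum used, demote→Q1. Q0=[P5,P1,P2] Q1=[P3,P4] Q2=[]
t=7-9: P5@Q0 runs 2, rem=2, quantum used, demote→Q1. Q0=[P1,P2] Q1=[P3,P4,P5] Q2=[]
t=9-10: P1@Q0 runs 1, rem=9, I/O yield, promote→Q0. Q0=[P2,P1] Q1=[P3,P4,P5] Q2=[]
t=10-12: P2@Q0 runs 2, rem=4, I/O yield, promote→Q0. Q0=[P1,P2] Q1=[P3,P4,P5] Q2=[]
t=12-13: P1@Q0 runs 1, rem=8, I/O yield, promote→Q0. Q0=[P2,P1] Q1=[P3,P4,P5] Q2=[]
t=13-15: P2@Q0 runs 2, rem=2, I/O yield, promote→Q0. Q0=[P1,P2] Q1=[P3,P4,P5] Q2=[]
t=15-16: P1@Q0 runs 1, rem=7, I/O yield, promote→Q0. Q0=[P2,P1] Q1=[P3,P4,P5] Q2=[]
t=16-18: P2@Q0 runs 2, rem=0, completes. Q0=[P1] Q1=[P3,P4,P5] Q2=[]
t=18-19: P1@Q0 runs 1, rem=6, I/O yield, promote→Q0. Q0=[P1] Q1=[P3,P4,P5] Q2=[]
t=19-20: P1@Q0 runs 1, rem=5, I/O yield, promote→Q0. Q0=[P1] Q1=[P3,P4,P5] Q2=[]
t=20-21: P1@Q0 runs 1, rem=4, I/O yield, promote→Q0. Q0=[P1] Q1=[P3,P4,P5] Q2=[]
t=21-22: P1@Q0 runs 1, rem=3, I/O yield, promote→Q0. Q0=[P1] Q1=[P3,P4,P5] Q2=[]
t=22-23: P1@Q0 runs 1, rem=2, I/O yield, promote→Q0. Q0=[P1] Q1=[P3,P4,P5] Q2=[]
t=23-24: P1@Q0 runs 1, rem=1, I/O yield, promote→Q0. Q0=[P1] Q1=[P3,P4,P5] Q2=[]
t=24-25: P1@Q0 runs 1, rem=0, completes. Q0=[] Q1=[P3,P4,P5] Q2=[]
t=25-31: P3@Q1 runs 6, rem=2, quantum used, demote→Q2. Q0=[] Q1=[P4,P5] Q2=[P3]
t=31-37: P4@Q1 runs 6, rem=1, quantum used, demote→Q2. Q0=[] Q1=[P5] Q2=[P3,P4]
t=37-39: P5@Q1 runs 2, rem=0, completes. Q0=[] Q1=[] Q2=[P3,P4]
t=39-41: P3@Q2 runs 2, rem=0, completes. Q0=[] Q1=[] Q2=[P4]
t=41-42: P4@Q2 runs 1, rem=0, completes. Q0=[] Q1=[] Q2=[]

Answer: P2,P1,P5,P3,P4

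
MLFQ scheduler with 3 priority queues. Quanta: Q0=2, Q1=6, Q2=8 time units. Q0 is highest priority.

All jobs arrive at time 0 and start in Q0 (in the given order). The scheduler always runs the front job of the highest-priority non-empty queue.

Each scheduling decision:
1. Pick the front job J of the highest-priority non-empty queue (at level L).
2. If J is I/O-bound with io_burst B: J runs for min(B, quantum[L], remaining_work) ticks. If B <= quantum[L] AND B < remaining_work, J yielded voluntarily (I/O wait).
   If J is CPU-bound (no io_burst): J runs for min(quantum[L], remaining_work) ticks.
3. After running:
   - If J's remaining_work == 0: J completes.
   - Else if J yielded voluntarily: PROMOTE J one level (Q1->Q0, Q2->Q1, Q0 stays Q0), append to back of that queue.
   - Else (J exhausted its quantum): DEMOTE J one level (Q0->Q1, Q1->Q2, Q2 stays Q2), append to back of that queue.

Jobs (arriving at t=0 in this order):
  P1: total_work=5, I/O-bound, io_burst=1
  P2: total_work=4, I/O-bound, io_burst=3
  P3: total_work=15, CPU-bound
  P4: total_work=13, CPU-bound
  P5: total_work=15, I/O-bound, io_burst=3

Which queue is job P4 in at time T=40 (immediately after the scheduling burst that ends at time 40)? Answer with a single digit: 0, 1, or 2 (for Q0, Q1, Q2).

t=0-1: P1@Q0 runs 1, rem=4, I/O yield, promote→Q0. Q0=[P2,P3,P4,P5,P1] Q1=[] Q2=[]
t=1-3: P2@Q0 runs 2, rem=2, quantum used, demote→Q1. Q0=[P3,P4,P5,P1] Q1=[P2] Q2=[]
t=3-5: P3@Q0 runs 2, rem=13, quantum used, demote→Q1. Q0=[P4,P5,P1] Q1=[P2,P3] Q2=[]
t=5-7: P4@Q0 runs 2, rem=11, quantum used, demote→Q1. Q0=[P5,P1] Q1=[P2,P3,P4] Q2=[]
t=7-9: P5@Q0 runs 2, rem=13, quantum used, demote→Q1. Q0=[P1] Q1=[P2,P3,P4,P5] Q2=[]
t=9-10: P1@Q0 runs 1, rem=3, I/O yield, promote→Q0. Q0=[P1] Q1=[P2,P3,P4,P5] Q2=[]
t=10-11: P1@Q0 runs 1, rem=2, I/O yield, promote→Q0. Q0=[P1] Q1=[P2,P3,P4,P5] Q2=[]
t=11-12: P1@Q0 runs 1, rem=1, I/O yield, promote→Q0. Q0=[P1] Q1=[P2,P3,P4,P5] Q2=[]
t=12-13: P1@Q0 runs 1, rem=0, completes. Q0=[] Q1=[P2,P3,P4,P5] Q2=[]
t=13-15: P2@Q1 runs 2, rem=0, completes. Q0=[] Q1=[P3,P4,P5] Q2=[]
t=15-21: P3@Q1 runs 6, rem=7, quantum used, demote→Q2. Q0=[] Q1=[P4,P5] Q2=[P3]
t=21-27: P4@Q1 runs 6, rem=5, quantum used, demote→Q2. Q0=[] Q1=[P5] Q2=[P3,P4]
t=27-30: P5@Q1 runs 3, rem=10, I/O yield, promote→Q0. Q0=[P5] Q1=[] Q2=[P3,P4]
t=30-32: P5@Q0 runs 2, rem=8, quantum used, demote→Q1. Q0=[] Q1=[P5] Q2=[P3,P4]
t=32-35: P5@Q1 runs 3, rem=5, I/O yield, promote→Q0. Q0=[P5] Q1=[] Q2=[P3,P4]
t=35-37: P5@Q0 runs 2, rem=3, quantum used, demote→Q1. Q0=[] Q1=[P5] Q2=[P3,P4]
t=37-40: P5@Q1 runs 3, rem=0, completes. Q0=[] Q1=[] Q2=[P3,P4]
t=40-47: P3@Q2 runs 7, rem=0, completes. Q0=[] Q1=[] Q2=[P4]
t=47-52: P4@Q2 runs 5, rem=0, completes. Q0=[] Q1=[] Q2=[]

Answer: 2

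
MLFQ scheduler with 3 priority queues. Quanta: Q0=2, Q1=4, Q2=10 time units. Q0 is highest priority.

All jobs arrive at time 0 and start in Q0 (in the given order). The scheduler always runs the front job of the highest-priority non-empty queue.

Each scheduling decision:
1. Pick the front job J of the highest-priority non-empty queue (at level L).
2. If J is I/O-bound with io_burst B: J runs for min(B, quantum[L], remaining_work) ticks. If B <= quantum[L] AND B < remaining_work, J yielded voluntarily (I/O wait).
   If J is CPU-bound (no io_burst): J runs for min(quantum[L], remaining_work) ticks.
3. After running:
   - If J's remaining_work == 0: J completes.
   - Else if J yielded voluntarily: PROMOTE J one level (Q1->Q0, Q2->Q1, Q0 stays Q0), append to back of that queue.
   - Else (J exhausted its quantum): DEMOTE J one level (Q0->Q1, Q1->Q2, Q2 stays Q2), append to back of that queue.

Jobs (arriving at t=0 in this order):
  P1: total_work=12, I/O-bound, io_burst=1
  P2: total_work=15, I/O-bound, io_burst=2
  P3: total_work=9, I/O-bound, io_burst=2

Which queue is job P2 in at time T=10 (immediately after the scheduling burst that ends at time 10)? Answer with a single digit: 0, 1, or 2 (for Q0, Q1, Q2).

Answer: 0

Derivation:
t=0-1: P1@Q0 runs 1, rem=11, I/O yield, promote→Q0. Q0=[P2,P3,P1] Q1=[] Q2=[]
t=1-3: P2@Q0 runs 2, rem=13, I/O yield, promote→Q0. Q0=[P3,P1,P2] Q1=[] Q2=[]
t=3-5: P3@Q0 runs 2, rem=7, I/O yield, promote→Q0. Q0=[P1,P2,P3] Q1=[] Q2=[]
t=5-6: P1@Q0 runs 1, rem=10, I/O yield, promote→Q0. Q0=[P2,P3,P1] Q1=[] Q2=[]
t=6-8: P2@Q0 runs 2, rem=11, I/O yield, promote→Q0. Q0=[P3,P1,P2] Q1=[] Q2=[]
t=8-10: P3@Q0 runs 2, rem=5, I/O yield, promote→Q0. Q0=[P1,P2,P3] Q1=[] Q2=[]
t=10-11: P1@Q0 runs 1, rem=9, I/O yield, promote→Q0. Q0=[P2,P3,P1] Q1=[] Q2=[]
t=11-13: P2@Q0 runs 2, rem=9, I/O yield, promote→Q0. Q0=[P3,P1,P2] Q1=[] Q2=[]
t=13-15: P3@Q0 runs 2, rem=3, I/O yield, promote→Q0. Q0=[P1,P2,P3] Q1=[] Q2=[]
t=15-16: P1@Q0 runs 1, rem=8, I/O yield, promote→Q0. Q0=[P2,P3,P1] Q1=[] Q2=[]
t=16-18: P2@Q0 runs 2, rem=7, I/O yield, promote→Q0. Q0=[P3,P1,P2] Q1=[] Q2=[]
t=18-20: P3@Q0 runs 2, rem=1, I/O yield, promote→Q0. Q0=[P1,P2,P3] Q1=[] Q2=[]
t=20-21: P1@Q0 runs 1, rem=7, I/O yield, promote→Q0. Q0=[P2,P3,P1] Q1=[] Q2=[]
t=21-23: P2@Q0 runs 2, rem=5, I/O yield, promote→Q0. Q0=[P3,P1,P2] Q1=[] Q2=[]
t=23-24: P3@Q0 runs 1, rem=0, completes. Q0=[P1,P2] Q1=[] Q2=[]
t=24-25: P1@Q0 runs 1, rem=6, I/O yield, promote→Q0. Q0=[P2,P1] Q1=[] Q2=[]
t=25-27: P2@Q0 runs 2, rem=3, I/O yield, promote→Q0. Q0=[P1,P2] Q1=[] Q2=[]
t=27-28: P1@Q0 runs 1, rem=5, I/O yield, promote→Q0. Q0=[P2,P1] Q1=[] Q2=[]
t=28-30: P2@Q0 runs 2, rem=1, I/O yield, promote→Q0. Q0=[P1,P2] Q1=[] Q2=[]
t=30-31: P1@Q0 runs 1, rem=4, I/O yield, promote→Q0. Q0=[P2,P1] Q1=[] Q2=[]
t=31-32: P2@Q0 runs 1, rem=0, completes. Q0=[P1] Q1=[] Q2=[]
t=32-33: P1@Q0 runs 1, rem=3, I/O yield, promote→Q0. Q0=[P1] Q1=[] Q2=[]
t=33-34: P1@Q0 runs 1, rem=2, I/O yield, promote→Q0. Q0=[P1] Q1=[] Q2=[]
t=34-35: P1@Q0 runs 1, rem=1, I/O yield, promote→Q0. Q0=[P1] Q1=[] Q2=[]
t=35-36: P1@Q0 runs 1, rem=0, completes. Q0=[] Q1=[] Q2=[]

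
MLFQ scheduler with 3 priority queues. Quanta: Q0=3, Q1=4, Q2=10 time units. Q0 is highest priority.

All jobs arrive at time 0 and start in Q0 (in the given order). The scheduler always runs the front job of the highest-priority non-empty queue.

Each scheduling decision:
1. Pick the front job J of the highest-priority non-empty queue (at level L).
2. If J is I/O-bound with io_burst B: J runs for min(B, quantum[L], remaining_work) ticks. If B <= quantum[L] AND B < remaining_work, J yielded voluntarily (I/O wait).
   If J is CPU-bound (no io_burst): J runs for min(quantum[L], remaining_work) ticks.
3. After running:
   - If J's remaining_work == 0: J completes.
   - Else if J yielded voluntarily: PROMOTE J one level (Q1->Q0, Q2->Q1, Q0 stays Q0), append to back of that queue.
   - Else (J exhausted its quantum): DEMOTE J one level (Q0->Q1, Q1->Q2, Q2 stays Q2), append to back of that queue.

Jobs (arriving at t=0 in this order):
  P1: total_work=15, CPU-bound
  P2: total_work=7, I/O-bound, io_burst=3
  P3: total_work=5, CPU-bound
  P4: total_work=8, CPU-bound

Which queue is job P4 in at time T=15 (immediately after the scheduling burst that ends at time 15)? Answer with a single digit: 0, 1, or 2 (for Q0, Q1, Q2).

t=0-3: P1@Q0 runs 3, rem=12, quantum used, demote→Q1. Q0=[P2,P3,P4] Q1=[P1] Q2=[]
t=3-6: P2@Q0 runs 3, rem=4, I/O yield, promote→Q0. Q0=[P3,P4,P2] Q1=[P1] Q2=[]
t=6-9: P3@Q0 runs 3, rem=2, quantum used, demote→Q1. Q0=[P4,P2] Q1=[P1,P3] Q2=[]
t=9-12: P4@Q0 runs 3, rem=5, quantum used, demote→Q1. Q0=[P2] Q1=[P1,P3,P4] Q2=[]
t=12-15: P2@Q0 runs 3, rem=1, I/O yield, promote→Q0. Q0=[P2] Q1=[P1,P3,P4] Q2=[]
t=15-16: P2@Q0 runs 1, rem=0, completes. Q0=[] Q1=[P1,P3,P4] Q2=[]
t=16-20: P1@Q1 runs 4, rem=8, quantum used, demote→Q2. Q0=[] Q1=[P3,P4] Q2=[P1]
t=20-22: P3@Q1 runs 2, rem=0, completes. Q0=[] Q1=[P4] Q2=[P1]
t=22-26: P4@Q1 runs 4, rem=1, quantum used, demote→Q2. Q0=[] Q1=[] Q2=[P1,P4]
t=26-34: P1@Q2 runs 8, rem=0, completes. Q0=[] Q1=[] Q2=[P4]
t=34-35: P4@Q2 runs 1, rem=0, completes. Q0=[] Q1=[] Q2=[]

Answer: 1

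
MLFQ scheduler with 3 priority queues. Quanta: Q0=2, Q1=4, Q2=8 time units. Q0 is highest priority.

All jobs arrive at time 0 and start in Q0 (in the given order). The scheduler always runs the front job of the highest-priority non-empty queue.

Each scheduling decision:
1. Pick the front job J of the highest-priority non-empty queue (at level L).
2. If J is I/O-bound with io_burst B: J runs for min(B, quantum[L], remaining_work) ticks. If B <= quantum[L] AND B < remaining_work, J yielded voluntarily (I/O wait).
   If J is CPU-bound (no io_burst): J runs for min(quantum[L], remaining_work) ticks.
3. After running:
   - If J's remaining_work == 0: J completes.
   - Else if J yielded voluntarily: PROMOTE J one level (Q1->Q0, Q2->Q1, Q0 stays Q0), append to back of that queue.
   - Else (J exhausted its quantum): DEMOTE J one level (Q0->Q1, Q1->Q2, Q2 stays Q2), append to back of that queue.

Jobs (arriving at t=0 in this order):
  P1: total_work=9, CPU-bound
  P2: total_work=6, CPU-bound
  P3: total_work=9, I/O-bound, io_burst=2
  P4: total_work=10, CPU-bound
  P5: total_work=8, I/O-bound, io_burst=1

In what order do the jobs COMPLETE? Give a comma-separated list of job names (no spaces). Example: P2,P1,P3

t=0-2: P1@Q0 runs 2, rem=7, quantum used, demote→Q1. Q0=[P2,P3,P4,P5] Q1=[P1] Q2=[]
t=2-4: P2@Q0 runs 2, rem=4, quantum used, demote→Q1. Q0=[P3,P4,P5] Q1=[P1,P2] Q2=[]
t=4-6: P3@Q0 runs 2, rem=7, I/O yield, promote→Q0. Q0=[P4,P5,P3] Q1=[P1,P2] Q2=[]
t=6-8: P4@Q0 runs 2, rem=8, quantum used, demote→Q1. Q0=[P5,P3] Q1=[P1,P2,P4] Q2=[]
t=8-9: P5@Q0 runs 1, rem=7, I/O yield, promote→Q0. Q0=[P3,P5] Q1=[P1,P2,P4] Q2=[]
t=9-11: P3@Q0 runs 2, rem=5, I/O yield, promote→Q0. Q0=[P5,P3] Q1=[P1,P2,P4] Q2=[]
t=11-12: P5@Q0 runs 1, rem=6, I/O yield, promote→Q0. Q0=[P3,P5] Q1=[P1,P2,P4] Q2=[]
t=12-14: P3@Q0 runs 2, rem=3, I/O yield, promote→Q0. Q0=[P5,P3] Q1=[P1,P2,P4] Q2=[]
t=14-15: P5@Q0 runs 1, rem=5, I/O yield, promote→Q0. Q0=[P3,P5] Q1=[P1,P2,P4] Q2=[]
t=15-17: P3@Q0 runs 2, rem=1, I/O yield, promote→Q0. Q0=[P5,P3] Q1=[P1,P2,P4] Q2=[]
t=17-18: P5@Q0 runs 1, rem=4, I/O yield, promote→Q0. Q0=[P3,P5] Q1=[P1,P2,P4] Q2=[]
t=18-19: P3@Q0 runs 1, rem=0, completes. Q0=[P5] Q1=[P1,P2,P4] Q2=[]
t=19-20: P5@Q0 runs 1, rem=3, I/O yield, promote→Q0. Q0=[P5] Q1=[P1,P2,P4] Q2=[]
t=20-21: P5@Q0 runs 1, rem=2, I/O yield, promote→Q0. Q0=[P5] Q1=[P1,P2,P4] Q2=[]
t=21-22: P5@Q0 runs 1, rem=1, I/O yield, promote→Q0. Q0=[P5] Q1=[P1,P2,P4] Q2=[]
t=22-23: P5@Q0 runs 1, rem=0, completes. Q0=[] Q1=[P1,P2,P4] Q2=[]
t=23-27: P1@Q1 runs 4, rem=3, quantum used, demote→Q2. Q0=[] Q1=[P2,P4] Q2=[P1]
t=27-31: P2@Q1 runs 4, rem=0, completes. Q0=[] Q1=[P4] Q2=[P1]
t=31-35: P4@Q1 runs 4, rem=4, quantum used, demote→Q2. Q0=[] Q1=[] Q2=[P1,P4]
t=35-38: P1@Q2 runs 3, rem=0, completes. Q0=[] Q1=[] Q2=[P4]
t=38-42: P4@Q2 runs 4, rem=0, completes. Q0=[] Q1=[] Q2=[]

Answer: P3,P5,P2,P1,P4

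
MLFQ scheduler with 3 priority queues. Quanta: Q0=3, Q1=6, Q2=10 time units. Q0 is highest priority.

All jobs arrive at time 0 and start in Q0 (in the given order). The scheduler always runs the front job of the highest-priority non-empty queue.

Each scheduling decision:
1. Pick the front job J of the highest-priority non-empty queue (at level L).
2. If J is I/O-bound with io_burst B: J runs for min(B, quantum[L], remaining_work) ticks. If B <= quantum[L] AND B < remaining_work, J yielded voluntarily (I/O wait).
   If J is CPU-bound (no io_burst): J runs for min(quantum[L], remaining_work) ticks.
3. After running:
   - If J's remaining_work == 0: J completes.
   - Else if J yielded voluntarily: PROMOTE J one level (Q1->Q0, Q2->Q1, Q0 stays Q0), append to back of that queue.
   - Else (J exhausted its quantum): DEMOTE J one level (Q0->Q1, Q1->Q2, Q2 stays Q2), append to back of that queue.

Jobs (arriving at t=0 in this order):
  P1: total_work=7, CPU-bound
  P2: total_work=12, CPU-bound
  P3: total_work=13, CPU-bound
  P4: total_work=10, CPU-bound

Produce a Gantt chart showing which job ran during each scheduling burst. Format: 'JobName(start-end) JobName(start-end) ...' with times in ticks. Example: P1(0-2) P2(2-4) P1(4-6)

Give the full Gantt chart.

t=0-3: P1@Q0 runs 3, rem=4, quantum used, demote→Q1. Q0=[P2,P3,P4] Q1=[P1] Q2=[]
t=3-6: P2@Q0 runs 3, rem=9, quantum used, demote→Q1. Q0=[P3,P4] Q1=[P1,P2] Q2=[]
t=6-9: P3@Q0 runs 3, rem=10, quantum used, demote→Q1. Q0=[P4] Q1=[P1,P2,P3] Q2=[]
t=9-12: P4@Q0 runs 3, rem=7, quantum used, demote→Q1. Q0=[] Q1=[P1,P2,P3,P4] Q2=[]
t=12-16: P1@Q1 runs 4, rem=0, completes. Q0=[] Q1=[P2,P3,P4] Q2=[]
t=16-22: P2@Q1 runs 6, rem=3, quantum used, demote→Q2. Q0=[] Q1=[P3,P4] Q2=[P2]
t=22-28: P3@Q1 runs 6, rem=4, quantum used, demote→Q2. Q0=[] Q1=[P4] Q2=[P2,P3]
t=28-34: P4@Q1 runs 6, rem=1, quantum used, demote→Q2. Q0=[] Q1=[] Q2=[P2,P3,P4]
t=34-37: P2@Q2 runs 3, rem=0, completes. Q0=[] Q1=[] Q2=[P3,P4]
t=37-41: P3@Q2 runs 4, rem=0, completes. Q0=[] Q1=[] Q2=[P4]
t=41-42: P4@Q2 runs 1, rem=0, completes. Q0=[] Q1=[] Q2=[]

Answer: P1(0-3) P2(3-6) P3(6-9) P4(9-12) P1(12-16) P2(16-22) P3(22-28) P4(28-34) P2(34-37) P3(37-41) P4(41-42)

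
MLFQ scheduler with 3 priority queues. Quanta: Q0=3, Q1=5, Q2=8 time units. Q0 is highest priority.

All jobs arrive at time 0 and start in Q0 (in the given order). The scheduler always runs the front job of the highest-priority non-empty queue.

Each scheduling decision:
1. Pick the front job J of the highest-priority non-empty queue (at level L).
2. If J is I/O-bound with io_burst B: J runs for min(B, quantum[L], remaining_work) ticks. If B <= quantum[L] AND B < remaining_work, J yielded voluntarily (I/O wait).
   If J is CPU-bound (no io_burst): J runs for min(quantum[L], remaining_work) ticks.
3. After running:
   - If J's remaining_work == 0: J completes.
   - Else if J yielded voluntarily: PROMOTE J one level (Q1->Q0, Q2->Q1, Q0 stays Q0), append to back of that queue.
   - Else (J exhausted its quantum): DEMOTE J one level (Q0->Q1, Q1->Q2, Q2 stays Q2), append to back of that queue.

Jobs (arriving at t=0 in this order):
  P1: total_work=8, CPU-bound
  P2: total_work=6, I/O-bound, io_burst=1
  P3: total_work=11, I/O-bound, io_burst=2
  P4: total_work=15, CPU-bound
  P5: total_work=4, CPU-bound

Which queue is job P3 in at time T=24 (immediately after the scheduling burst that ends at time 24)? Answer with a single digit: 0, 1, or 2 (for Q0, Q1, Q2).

Answer: 0

Derivation:
t=0-3: P1@Q0 runs 3, rem=5, quantum used, demote→Q1. Q0=[P2,P3,P4,P5] Q1=[P1] Q2=[]
t=3-4: P2@Q0 runs 1, rem=5, I/O yield, promote→Q0. Q0=[P3,P4,P5,P2] Q1=[P1] Q2=[]
t=4-6: P3@Q0 runs 2, rem=9, I/O yield, promote→Q0. Q0=[P4,P5,P2,P3] Q1=[P1] Q2=[]
t=6-9: P4@Q0 runs 3, rem=12, quantum used, demote→Q1. Q0=[P5,P2,P3] Q1=[P1,P4] Q2=[]
t=9-12: P5@Q0 runs 3, rem=1, quantum used, demote→Q1. Q0=[P2,P3] Q1=[P1,P4,P5] Q2=[]
t=12-13: P2@Q0 runs 1, rem=4, I/O yield, promote→Q0. Q0=[P3,P2] Q1=[P1,P4,P5] Q2=[]
t=13-15: P3@Q0 runs 2, rem=7, I/O yield, promote→Q0. Q0=[P2,P3] Q1=[P1,P4,P5] Q2=[]
t=15-16: P2@Q0 runs 1, rem=3, I/O yield, promote→Q0. Q0=[P3,P2] Q1=[P1,P4,P5] Q2=[]
t=16-18: P3@Q0 runs 2, rem=5, I/O yield, promote→Q0. Q0=[P2,P3] Q1=[P1,P4,P5] Q2=[]
t=18-19: P2@Q0 runs 1, rem=2, I/O yield, promote→Q0. Q0=[P3,P2] Q1=[P1,P4,P5] Q2=[]
t=19-21: P3@Q0 runs 2, rem=3, I/O yield, promote→Q0. Q0=[P2,P3] Q1=[P1,P4,P5] Q2=[]
t=21-22: P2@Q0 runs 1, rem=1, I/O yield, promote→Q0. Q0=[P3,P2] Q1=[P1,P4,P5] Q2=[]
t=22-24: P3@Q0 runs 2, rem=1, I/O yield, promote→Q0. Q0=[P2,P3] Q1=[P1,P4,P5] Q2=[]
t=24-25: P2@Q0 runs 1, rem=0, completes. Q0=[P3] Q1=[P1,P4,P5] Q2=[]
t=25-26: P3@Q0 runs 1, rem=0, completes. Q0=[] Q1=[P1,P4,P5] Q2=[]
t=26-31: P1@Q1 runs 5, rem=0, completes. Q0=[] Q1=[P4,P5] Q2=[]
t=31-36: P4@Q1 runs 5, rem=7, quantum used, demote→Q2. Q0=[] Q1=[P5] Q2=[P4]
t=36-37: P5@Q1 runs 1, rem=0, completes. Q0=[] Q1=[] Q2=[P4]
t=37-44: P4@Q2 runs 7, rem=0, completes. Q0=[] Q1=[] Q2=[]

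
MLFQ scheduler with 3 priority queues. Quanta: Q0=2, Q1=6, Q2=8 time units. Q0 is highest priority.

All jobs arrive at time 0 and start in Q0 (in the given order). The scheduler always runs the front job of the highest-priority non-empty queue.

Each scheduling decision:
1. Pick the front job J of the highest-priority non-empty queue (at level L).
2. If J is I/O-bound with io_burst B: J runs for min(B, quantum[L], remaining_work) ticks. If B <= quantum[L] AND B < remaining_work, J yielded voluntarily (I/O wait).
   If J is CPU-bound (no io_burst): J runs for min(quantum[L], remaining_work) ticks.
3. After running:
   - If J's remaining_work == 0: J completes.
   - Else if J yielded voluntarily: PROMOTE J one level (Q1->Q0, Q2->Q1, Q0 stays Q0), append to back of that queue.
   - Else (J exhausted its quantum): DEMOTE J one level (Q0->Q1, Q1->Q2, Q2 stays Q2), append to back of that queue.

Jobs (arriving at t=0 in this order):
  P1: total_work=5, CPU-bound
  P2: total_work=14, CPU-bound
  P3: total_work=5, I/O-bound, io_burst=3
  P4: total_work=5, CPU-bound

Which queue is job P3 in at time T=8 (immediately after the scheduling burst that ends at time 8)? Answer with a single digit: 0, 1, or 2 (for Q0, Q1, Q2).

t=0-2: P1@Q0 runs 2, rem=3, quantum used, demote→Q1. Q0=[P2,P3,P4] Q1=[P1] Q2=[]
t=2-4: P2@Q0 runs 2, rem=12, quantum used, demote→Q1. Q0=[P3,P4] Q1=[P1,P2] Q2=[]
t=4-6: P3@Q0 runs 2, rem=3, quantum used, demote→Q1. Q0=[P4] Q1=[P1,P2,P3] Q2=[]
t=6-8: P4@Q0 runs 2, rem=3, quantum used, demote→Q1. Q0=[] Q1=[P1,P2,P3,P4] Q2=[]
t=8-11: P1@Q1 runs 3, rem=0, completes. Q0=[] Q1=[P2,P3,P4] Q2=[]
t=11-17: P2@Q1 runs 6, rem=6, quantum used, demote→Q2. Q0=[] Q1=[P3,P4] Q2=[P2]
t=17-20: P3@Q1 runs 3, rem=0, completes. Q0=[] Q1=[P4] Q2=[P2]
t=20-23: P4@Q1 runs 3, rem=0, completes. Q0=[] Q1=[] Q2=[P2]
t=23-29: P2@Q2 runs 6, rem=0, completes. Q0=[] Q1=[] Q2=[]

Answer: 1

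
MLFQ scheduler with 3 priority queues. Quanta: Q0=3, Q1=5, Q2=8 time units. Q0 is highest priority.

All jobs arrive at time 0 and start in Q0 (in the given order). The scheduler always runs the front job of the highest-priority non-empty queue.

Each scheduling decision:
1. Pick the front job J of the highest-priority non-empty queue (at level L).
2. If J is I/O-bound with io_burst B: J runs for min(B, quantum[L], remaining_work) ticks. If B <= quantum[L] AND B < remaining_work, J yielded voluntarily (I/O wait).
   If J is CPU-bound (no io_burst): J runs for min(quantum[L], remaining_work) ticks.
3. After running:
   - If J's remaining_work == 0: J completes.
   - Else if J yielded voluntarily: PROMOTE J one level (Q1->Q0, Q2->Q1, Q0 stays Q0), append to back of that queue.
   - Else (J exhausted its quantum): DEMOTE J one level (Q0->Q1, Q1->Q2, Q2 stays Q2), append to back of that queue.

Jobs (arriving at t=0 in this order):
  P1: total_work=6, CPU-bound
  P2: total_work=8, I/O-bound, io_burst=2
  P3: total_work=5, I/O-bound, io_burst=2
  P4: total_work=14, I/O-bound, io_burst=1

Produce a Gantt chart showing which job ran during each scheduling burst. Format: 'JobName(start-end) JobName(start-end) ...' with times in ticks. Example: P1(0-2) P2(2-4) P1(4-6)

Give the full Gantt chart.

t=0-3: P1@Q0 runs 3, rem=3, quantum used, demote→Q1. Q0=[P2,P3,P4] Q1=[P1] Q2=[]
t=3-5: P2@Q0 runs 2, rem=6, I/O yield, promote→Q0. Q0=[P3,P4,P2] Q1=[P1] Q2=[]
t=5-7: P3@Q0 runs 2, rem=3, I/O yield, promote→Q0. Q0=[P4,P2,P3] Q1=[P1] Q2=[]
t=7-8: P4@Q0 runs 1, rem=13, I/O yield, promote→Q0. Q0=[P2,P3,P4] Q1=[P1] Q2=[]
t=8-10: P2@Q0 runs 2, rem=4, I/O yield, promote→Q0. Q0=[P3,P4,P2] Q1=[P1] Q2=[]
t=10-12: P3@Q0 runs 2, rem=1, I/O yield, promote→Q0. Q0=[P4,P2,P3] Q1=[P1] Q2=[]
t=12-13: P4@Q0 runs 1, rem=12, I/O yield, promote→Q0. Q0=[P2,P3,P4] Q1=[P1] Q2=[]
t=13-15: P2@Q0 runs 2, rem=2, I/O yield, promote→Q0. Q0=[P3,P4,P2] Q1=[P1] Q2=[]
t=15-16: P3@Q0 runs 1, rem=0, completes. Q0=[P4,P2] Q1=[P1] Q2=[]
t=16-17: P4@Q0 runs 1, rem=11, I/O yield, promote→Q0. Q0=[P2,P4] Q1=[P1] Q2=[]
t=17-19: P2@Q0 runs 2, rem=0, completes. Q0=[P4] Q1=[P1] Q2=[]
t=19-20: P4@Q0 runs 1, rem=10, I/O yield, promote→Q0. Q0=[P4] Q1=[P1] Q2=[]
t=20-21: P4@Q0 runs 1, rem=9, I/O yield, promote→Q0. Q0=[P4] Q1=[P1] Q2=[]
t=21-22: P4@Q0 runs 1, rem=8, I/O yield, promote→Q0. Q0=[P4] Q1=[P1] Q2=[]
t=22-23: P4@Q0 runs 1, rem=7, I/O yield, promote→Q0. Q0=[P4] Q1=[P1] Q2=[]
t=23-24: P4@Q0 runs 1, rem=6, I/O yield, promote→Q0. Q0=[P4] Q1=[P1] Q2=[]
t=24-25: P4@Q0 runs 1, rem=5, I/O yield, promote→Q0. Q0=[P4] Q1=[P1] Q2=[]
t=25-26: P4@Q0 runs 1, rem=4, I/O yield, promote→Q0. Q0=[P4] Q1=[P1] Q2=[]
t=26-27: P4@Q0 runs 1, rem=3, I/O yield, promote→Q0. Q0=[P4] Q1=[P1] Q2=[]
t=27-28: P4@Q0 runs 1, rem=2, I/O yield, promote→Q0. Q0=[P4] Q1=[P1] Q2=[]
t=28-29: P4@Q0 runs 1, rem=1, I/O yield, promote→Q0. Q0=[P4] Q1=[P1] Q2=[]
t=29-30: P4@Q0 runs 1, rem=0, completes. Q0=[] Q1=[P1] Q2=[]
t=30-33: P1@Q1 runs 3, rem=0, completes. Q0=[] Q1=[] Q2=[]

Answer: P1(0-3) P2(3-5) P3(5-7) P4(7-8) P2(8-10) P3(10-12) P4(12-13) P2(13-15) P3(15-16) P4(16-17) P2(17-19) P4(19-20) P4(20-21) P4(21-22) P4(22-23) P4(23-24) P4(24-25) P4(25-26) P4(26-27) P4(27-28) P4(28-29) P4(29-30) P1(30-33)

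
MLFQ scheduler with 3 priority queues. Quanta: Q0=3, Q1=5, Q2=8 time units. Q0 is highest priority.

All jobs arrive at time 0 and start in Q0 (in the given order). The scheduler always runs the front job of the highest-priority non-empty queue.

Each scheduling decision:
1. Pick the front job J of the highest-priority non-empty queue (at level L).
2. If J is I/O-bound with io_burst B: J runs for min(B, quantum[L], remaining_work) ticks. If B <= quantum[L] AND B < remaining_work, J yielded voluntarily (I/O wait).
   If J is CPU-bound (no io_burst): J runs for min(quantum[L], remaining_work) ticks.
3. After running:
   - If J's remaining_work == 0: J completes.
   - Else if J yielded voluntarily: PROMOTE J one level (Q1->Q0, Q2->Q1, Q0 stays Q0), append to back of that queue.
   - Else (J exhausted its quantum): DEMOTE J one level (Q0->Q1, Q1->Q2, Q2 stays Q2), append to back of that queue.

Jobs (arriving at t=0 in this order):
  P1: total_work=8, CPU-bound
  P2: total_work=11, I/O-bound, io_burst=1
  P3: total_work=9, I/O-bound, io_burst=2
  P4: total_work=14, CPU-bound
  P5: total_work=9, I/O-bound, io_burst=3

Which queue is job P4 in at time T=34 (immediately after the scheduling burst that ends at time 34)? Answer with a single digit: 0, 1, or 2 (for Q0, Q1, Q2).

t=0-3: P1@Q0 runs 3, rem=5, quantum used, demote→Q1. Q0=[P2,P3,P4,P5] Q1=[P1] Q2=[]
t=3-4: P2@Q0 runs 1, rem=10, I/O yield, promote→Q0. Q0=[P3,P4,P5,P2] Q1=[P1] Q2=[]
t=4-6: P3@Q0 runs 2, rem=7, I/O yield, promote→Q0. Q0=[P4,P5,P2,P3] Q1=[P1] Q2=[]
t=6-9: P4@Q0 runs 3, rem=11, quantum used, demote→Q1. Q0=[P5,P2,P3] Q1=[P1,P4] Q2=[]
t=9-12: P5@Q0 runs 3, rem=6, I/O yield, promote→Q0. Q0=[P2,P3,P5] Q1=[P1,P4] Q2=[]
t=12-13: P2@Q0 runs 1, rem=9, I/O yield, promote→Q0. Q0=[P3,P5,P2] Q1=[P1,P4] Q2=[]
t=13-15: P3@Q0 runs 2, rem=5, I/O yield, promote→Q0. Q0=[P5,P2,P3] Q1=[P1,P4] Q2=[]
t=15-18: P5@Q0 runs 3, rem=3, I/O yield, promote→Q0. Q0=[P2,P3,P5] Q1=[P1,P4] Q2=[]
t=18-19: P2@Q0 runs 1, rem=8, I/O yield, promote→Q0. Q0=[P3,P5,P2] Q1=[P1,P4] Q2=[]
t=19-21: P3@Q0 runs 2, rem=3, I/O yield, promote→Q0. Q0=[P5,P2,P3] Q1=[P1,P4] Q2=[]
t=21-24: P5@Q0 runs 3, rem=0, completes. Q0=[P2,P3] Q1=[P1,P4] Q2=[]
t=24-25: P2@Q0 runs 1, rem=7, I/O yield, promote→Q0. Q0=[P3,P2] Q1=[P1,P4] Q2=[]
t=25-27: P3@Q0 runs 2, rem=1, I/O yield, promote→Q0. Q0=[P2,P3] Q1=[P1,P4] Q2=[]
t=27-28: P2@Q0 runs 1, rem=6, I/O yield, promote→Q0. Q0=[P3,P2] Q1=[P1,P4] Q2=[]
t=28-29: P3@Q0 runs 1, rem=0, completes. Q0=[P2] Q1=[P1,P4] Q2=[]
t=29-30: P2@Q0 runs 1, rem=5, I/O yield, promote→Q0. Q0=[P2] Q1=[P1,P4] Q2=[]
t=30-31: P2@Q0 runs 1, rem=4, I/O yield, promote→Q0. Q0=[P2] Q1=[P1,P4] Q2=[]
t=31-32: P2@Q0 runs 1, rem=3, I/O yield, promote→Q0. Q0=[P2] Q1=[P1,P4] Q2=[]
t=32-33: P2@Q0 runs 1, rem=2, I/O yield, promote→Q0. Q0=[P2] Q1=[P1,P4] Q2=[]
t=33-34: P2@Q0 runs 1, rem=1, I/O yield, promote→Q0. Q0=[P2] Q1=[P1,P4] Q2=[]
t=34-35: P2@Q0 runs 1, rem=0, completes. Q0=[] Q1=[P1,P4] Q2=[]
t=35-40: P1@Q1 runs 5, rem=0, completes. Q0=[] Q1=[P4] Q2=[]
t=40-45: P4@Q1 runs 5, rem=6, quantum used, demote→Q2. Q0=[] Q1=[] Q2=[P4]
t=45-51: P4@Q2 runs 6, rem=0, completes. Q0=[] Q1=[] Q2=[]

Answer: 1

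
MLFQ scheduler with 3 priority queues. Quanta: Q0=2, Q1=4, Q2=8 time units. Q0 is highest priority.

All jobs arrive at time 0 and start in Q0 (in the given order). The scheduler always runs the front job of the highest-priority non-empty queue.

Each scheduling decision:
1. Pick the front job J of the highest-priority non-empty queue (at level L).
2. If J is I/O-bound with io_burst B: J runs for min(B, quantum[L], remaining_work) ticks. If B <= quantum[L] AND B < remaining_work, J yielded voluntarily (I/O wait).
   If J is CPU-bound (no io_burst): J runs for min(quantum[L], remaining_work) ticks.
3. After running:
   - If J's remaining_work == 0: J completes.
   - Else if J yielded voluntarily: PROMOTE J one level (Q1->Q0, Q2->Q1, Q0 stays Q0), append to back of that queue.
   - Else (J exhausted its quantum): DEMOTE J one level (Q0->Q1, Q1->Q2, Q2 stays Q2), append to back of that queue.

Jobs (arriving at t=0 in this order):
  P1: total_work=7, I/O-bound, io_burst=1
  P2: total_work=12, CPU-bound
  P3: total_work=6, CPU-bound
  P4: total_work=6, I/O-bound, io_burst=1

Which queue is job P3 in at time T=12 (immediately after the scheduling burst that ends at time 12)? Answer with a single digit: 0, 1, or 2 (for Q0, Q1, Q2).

t=0-1: P1@Q0 runs 1, rem=6, I/O yield, promote→Q0. Q0=[P2,P3,P4,P1] Q1=[] Q2=[]
t=1-3: P2@Q0 runs 2, rem=10, quantum used, demote→Q1. Q0=[P3,P4,P1] Q1=[P2] Q2=[]
t=3-5: P3@Q0 runs 2, rem=4, quantum used, demote→Q1. Q0=[P4,P1] Q1=[P2,P3] Q2=[]
t=5-6: P4@Q0 runs 1, rem=5, I/O yield, promote→Q0. Q0=[P1,P4] Q1=[P2,P3] Q2=[]
t=6-7: P1@Q0 runs 1, rem=5, I/O yield, promote→Q0. Q0=[P4,P1] Q1=[P2,P3] Q2=[]
t=7-8: P4@Q0 runs 1, rem=4, I/O yield, promote→Q0. Q0=[P1,P4] Q1=[P2,P3] Q2=[]
t=8-9: P1@Q0 runs 1, rem=4, I/O yield, promote→Q0. Q0=[P4,P1] Q1=[P2,P3] Q2=[]
t=9-10: P4@Q0 runs 1, rem=3, I/O yield, promote→Q0. Q0=[P1,P4] Q1=[P2,P3] Q2=[]
t=10-11: P1@Q0 runs 1, rem=3, I/O yield, promote→Q0. Q0=[P4,P1] Q1=[P2,P3] Q2=[]
t=11-12: P4@Q0 runs 1, rem=2, I/O yield, promote→Q0. Q0=[P1,P4] Q1=[P2,P3] Q2=[]
t=12-13: P1@Q0 runs 1, rem=2, I/O yield, promote→Q0. Q0=[P4,P1] Q1=[P2,P3] Q2=[]
t=13-14: P4@Q0 runs 1, rem=1, I/O yield, promote→Q0. Q0=[P1,P4] Q1=[P2,P3] Q2=[]
t=14-15: P1@Q0 runs 1, rem=1, I/O yield, promote→Q0. Q0=[P4,P1] Q1=[P2,P3] Q2=[]
t=15-16: P4@Q0 runs 1, rem=0, completes. Q0=[P1] Q1=[P2,P3] Q2=[]
t=16-17: P1@Q0 runs 1, rem=0, completes. Q0=[] Q1=[P2,P3] Q2=[]
t=17-21: P2@Q1 runs 4, rem=6, quantum used, demote→Q2. Q0=[] Q1=[P3] Q2=[P2]
t=21-25: P3@Q1 runs 4, rem=0, completes. Q0=[] Q1=[] Q2=[P2]
t=25-31: P2@Q2 runs 6, rem=0, completes. Q0=[] Q1=[] Q2=[]

Answer: 1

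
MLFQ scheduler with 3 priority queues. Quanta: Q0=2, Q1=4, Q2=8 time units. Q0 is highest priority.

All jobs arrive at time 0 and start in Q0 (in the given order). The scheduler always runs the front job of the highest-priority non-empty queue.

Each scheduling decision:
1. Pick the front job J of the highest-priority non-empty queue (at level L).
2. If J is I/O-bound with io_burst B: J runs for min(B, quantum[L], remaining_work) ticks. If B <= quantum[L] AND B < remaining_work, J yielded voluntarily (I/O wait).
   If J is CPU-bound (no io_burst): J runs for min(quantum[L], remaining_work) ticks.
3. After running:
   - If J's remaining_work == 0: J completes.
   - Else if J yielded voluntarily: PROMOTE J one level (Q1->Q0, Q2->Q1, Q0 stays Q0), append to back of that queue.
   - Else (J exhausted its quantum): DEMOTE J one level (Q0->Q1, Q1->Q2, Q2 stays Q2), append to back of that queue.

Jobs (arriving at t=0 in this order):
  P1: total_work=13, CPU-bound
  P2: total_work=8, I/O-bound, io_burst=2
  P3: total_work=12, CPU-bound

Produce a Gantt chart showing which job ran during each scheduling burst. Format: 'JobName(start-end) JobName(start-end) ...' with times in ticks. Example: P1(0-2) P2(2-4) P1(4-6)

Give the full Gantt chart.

t=0-2: P1@Q0 runs 2, rem=11, quantum used, demote→Q1. Q0=[P2,P3] Q1=[P1] Q2=[]
t=2-4: P2@Q0 runs 2, rem=6, I/O yield, promote→Q0. Q0=[P3,P2] Q1=[P1] Q2=[]
t=4-6: P3@Q0 runs 2, rem=10, quantum used, demote→Q1. Q0=[P2] Q1=[P1,P3] Q2=[]
t=6-8: P2@Q0 runs 2, rem=4, I/O yield, promote→Q0. Q0=[P2] Q1=[P1,P3] Q2=[]
t=8-10: P2@Q0 runs 2, rem=2, I/O yield, promote→Q0. Q0=[P2] Q1=[P1,P3] Q2=[]
t=10-12: P2@Q0 runs 2, rem=0, completes. Q0=[] Q1=[P1,P3] Q2=[]
t=12-16: P1@Q1 runs 4, rem=7, quantum used, demote→Q2. Q0=[] Q1=[P3] Q2=[P1]
t=16-20: P3@Q1 runs 4, rem=6, quantum used, demote→Q2. Q0=[] Q1=[] Q2=[P1,P3]
t=20-27: P1@Q2 runs 7, rem=0, completes. Q0=[] Q1=[] Q2=[P3]
t=27-33: P3@Q2 runs 6, rem=0, completes. Q0=[] Q1=[] Q2=[]

Answer: P1(0-2) P2(2-4) P3(4-6) P2(6-8) P2(8-10) P2(10-12) P1(12-16) P3(16-20) P1(20-27) P3(27-33)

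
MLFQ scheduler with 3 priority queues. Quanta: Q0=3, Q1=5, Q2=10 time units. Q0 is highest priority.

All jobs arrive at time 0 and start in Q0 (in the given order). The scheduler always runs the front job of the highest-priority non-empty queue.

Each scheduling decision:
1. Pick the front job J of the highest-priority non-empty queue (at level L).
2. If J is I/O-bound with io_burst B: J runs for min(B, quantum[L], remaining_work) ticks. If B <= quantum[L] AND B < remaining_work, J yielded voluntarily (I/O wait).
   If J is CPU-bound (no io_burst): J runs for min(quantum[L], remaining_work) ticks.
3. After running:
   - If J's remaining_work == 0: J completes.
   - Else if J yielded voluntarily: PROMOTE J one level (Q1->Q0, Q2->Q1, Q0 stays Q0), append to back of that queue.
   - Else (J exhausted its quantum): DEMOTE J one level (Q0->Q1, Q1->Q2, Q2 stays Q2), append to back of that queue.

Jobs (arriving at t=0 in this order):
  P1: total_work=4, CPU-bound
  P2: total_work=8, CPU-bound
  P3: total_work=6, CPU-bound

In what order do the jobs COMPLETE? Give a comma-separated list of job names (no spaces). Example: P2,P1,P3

t=0-3: P1@Q0 runs 3, rem=1, quantum used, demote→Q1. Q0=[P2,P3] Q1=[P1] Q2=[]
t=3-6: P2@Q0 runs 3, rem=5, quantum used, demote→Q1. Q0=[P3] Q1=[P1,P2] Q2=[]
t=6-9: P3@Q0 runs 3, rem=3, quantum used, demote→Q1. Q0=[] Q1=[P1,P2,P3] Q2=[]
t=9-10: P1@Q1 runs 1, rem=0, completes. Q0=[] Q1=[P2,P3] Q2=[]
t=10-15: P2@Q1 runs 5, rem=0, completes. Q0=[] Q1=[P3] Q2=[]
t=15-18: P3@Q1 runs 3, rem=0, completes. Q0=[] Q1=[] Q2=[]

Answer: P1,P2,P3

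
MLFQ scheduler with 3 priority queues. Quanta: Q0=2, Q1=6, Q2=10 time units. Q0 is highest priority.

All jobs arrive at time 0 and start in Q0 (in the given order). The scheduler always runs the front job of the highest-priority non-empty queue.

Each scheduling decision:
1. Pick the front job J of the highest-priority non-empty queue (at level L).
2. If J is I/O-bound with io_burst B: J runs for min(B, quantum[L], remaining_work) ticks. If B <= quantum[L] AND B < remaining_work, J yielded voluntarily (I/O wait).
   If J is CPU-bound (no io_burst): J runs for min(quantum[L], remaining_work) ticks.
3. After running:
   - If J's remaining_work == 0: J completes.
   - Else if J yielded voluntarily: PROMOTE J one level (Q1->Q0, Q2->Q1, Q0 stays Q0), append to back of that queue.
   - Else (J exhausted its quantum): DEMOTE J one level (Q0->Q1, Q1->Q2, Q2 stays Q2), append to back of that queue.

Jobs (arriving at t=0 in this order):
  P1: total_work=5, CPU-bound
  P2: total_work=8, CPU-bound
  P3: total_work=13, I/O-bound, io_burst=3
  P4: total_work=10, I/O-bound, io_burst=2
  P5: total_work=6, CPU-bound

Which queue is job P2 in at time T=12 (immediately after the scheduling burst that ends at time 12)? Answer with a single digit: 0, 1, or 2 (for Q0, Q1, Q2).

Answer: 1

Derivation:
t=0-2: P1@Q0 runs 2, rem=3, quantum used, demote→Q1. Q0=[P2,P3,P4,P5] Q1=[P1] Q2=[]
t=2-4: P2@Q0 runs 2, rem=6, quantum used, demote→Q1. Q0=[P3,P4,P5] Q1=[P1,P2] Q2=[]
t=4-6: P3@Q0 runs 2, rem=11, quantum used, demote→Q1. Q0=[P4,P5] Q1=[P1,P2,P3] Q2=[]
t=6-8: P4@Q0 runs 2, rem=8, I/O yield, promote→Q0. Q0=[P5,P4] Q1=[P1,P2,P3] Q2=[]
t=8-10: P5@Q0 runs 2, rem=4, quantum used, demote→Q1. Q0=[P4] Q1=[P1,P2,P3,P5] Q2=[]
t=10-12: P4@Q0 runs 2, rem=6, I/O yield, promote→Q0. Q0=[P4] Q1=[P1,P2,P3,P5] Q2=[]
t=12-14: P4@Q0 runs 2, rem=4, I/O yield, promote→Q0. Q0=[P4] Q1=[P1,P2,P3,P5] Q2=[]
t=14-16: P4@Q0 runs 2, rem=2, I/O yield, promote→Q0. Q0=[P4] Q1=[P1,P2,P3,P5] Q2=[]
t=16-18: P4@Q0 runs 2, rem=0, completes. Q0=[] Q1=[P1,P2,P3,P5] Q2=[]
t=18-21: P1@Q1 runs 3, rem=0, completes. Q0=[] Q1=[P2,P3,P5] Q2=[]
t=21-27: P2@Q1 runs 6, rem=0, completes. Q0=[] Q1=[P3,P5] Q2=[]
t=27-30: P3@Q1 runs 3, rem=8, I/O yield, promote→Q0. Q0=[P3] Q1=[P5] Q2=[]
t=30-32: P3@Q0 runs 2, rem=6, quantum used, demote→Q1. Q0=[] Q1=[P5,P3] Q2=[]
t=32-36: P5@Q1 runs 4, rem=0, completes. Q0=[] Q1=[P3] Q2=[]
t=36-39: P3@Q1 runs 3, rem=3, I/O yield, promote→Q0. Q0=[P3] Q1=[] Q2=[]
t=39-41: P3@Q0 runs 2, rem=1, quantum used, demote→Q1. Q0=[] Q1=[P3] Q2=[]
t=41-42: P3@Q1 runs 1, rem=0, completes. Q0=[] Q1=[] Q2=[]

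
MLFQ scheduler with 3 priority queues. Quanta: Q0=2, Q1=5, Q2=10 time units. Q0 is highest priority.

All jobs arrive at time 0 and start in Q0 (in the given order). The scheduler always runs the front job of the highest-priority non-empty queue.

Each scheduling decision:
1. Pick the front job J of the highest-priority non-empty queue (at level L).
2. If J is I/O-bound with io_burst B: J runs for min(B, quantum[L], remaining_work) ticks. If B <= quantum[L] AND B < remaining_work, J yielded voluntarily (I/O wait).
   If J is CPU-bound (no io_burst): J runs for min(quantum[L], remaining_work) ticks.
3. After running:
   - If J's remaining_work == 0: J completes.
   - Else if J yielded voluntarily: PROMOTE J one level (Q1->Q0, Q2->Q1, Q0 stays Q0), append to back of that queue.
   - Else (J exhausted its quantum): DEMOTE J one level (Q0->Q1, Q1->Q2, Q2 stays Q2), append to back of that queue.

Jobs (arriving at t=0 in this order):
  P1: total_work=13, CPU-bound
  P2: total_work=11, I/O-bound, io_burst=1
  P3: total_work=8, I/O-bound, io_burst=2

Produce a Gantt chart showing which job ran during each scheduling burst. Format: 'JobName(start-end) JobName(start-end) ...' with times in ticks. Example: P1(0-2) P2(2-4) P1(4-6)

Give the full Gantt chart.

t=0-2: P1@Q0 runs 2, rem=11, quantum used, demote→Q1. Q0=[P2,P3] Q1=[P1] Q2=[]
t=2-3: P2@Q0 runs 1, rem=10, I/O yield, promote→Q0. Q0=[P3,P2] Q1=[P1] Q2=[]
t=3-5: P3@Q0 runs 2, rem=6, I/O yield, promote→Q0. Q0=[P2,P3] Q1=[P1] Q2=[]
t=5-6: P2@Q0 runs 1, rem=9, I/O yield, promote→Q0. Q0=[P3,P2] Q1=[P1] Q2=[]
t=6-8: P3@Q0 runs 2, rem=4, I/O yield, promote→Q0. Q0=[P2,P3] Q1=[P1] Q2=[]
t=8-9: P2@Q0 runs 1, rem=8, I/O yield, promote→Q0. Q0=[P3,P2] Q1=[P1] Q2=[]
t=9-11: P3@Q0 runs 2, rem=2, I/O yield, promote→Q0. Q0=[P2,P3] Q1=[P1] Q2=[]
t=11-12: P2@Q0 runs 1, rem=7, I/O yield, promote→Q0. Q0=[P3,P2] Q1=[P1] Q2=[]
t=12-14: P3@Q0 runs 2, rem=0, completes. Q0=[P2] Q1=[P1] Q2=[]
t=14-15: P2@Q0 runs 1, rem=6, I/O yield, promote→Q0. Q0=[P2] Q1=[P1] Q2=[]
t=15-16: P2@Q0 runs 1, rem=5, I/O yield, promote→Q0. Q0=[P2] Q1=[P1] Q2=[]
t=16-17: P2@Q0 runs 1, rem=4, I/O yield, promote→Q0. Q0=[P2] Q1=[P1] Q2=[]
t=17-18: P2@Q0 runs 1, rem=3, I/O yield, promote→Q0. Q0=[P2] Q1=[P1] Q2=[]
t=18-19: P2@Q0 runs 1, rem=2, I/O yield, promote→Q0. Q0=[P2] Q1=[P1] Q2=[]
t=19-20: P2@Q0 runs 1, rem=1, I/O yield, promote→Q0. Q0=[P2] Q1=[P1] Q2=[]
t=20-21: P2@Q0 runs 1, rem=0, completes. Q0=[] Q1=[P1] Q2=[]
t=21-26: P1@Q1 runs 5, rem=6, quantum used, demote→Q2. Q0=[] Q1=[] Q2=[P1]
t=26-32: P1@Q2 runs 6, rem=0, completes. Q0=[] Q1=[] Q2=[]

Answer: P1(0-2) P2(2-3) P3(3-5) P2(5-6) P3(6-8) P2(8-9) P3(9-11) P2(11-12) P3(12-14) P2(14-15) P2(15-16) P2(16-17) P2(17-18) P2(18-19) P2(19-20) P2(20-21) P1(21-26) P1(26-32)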